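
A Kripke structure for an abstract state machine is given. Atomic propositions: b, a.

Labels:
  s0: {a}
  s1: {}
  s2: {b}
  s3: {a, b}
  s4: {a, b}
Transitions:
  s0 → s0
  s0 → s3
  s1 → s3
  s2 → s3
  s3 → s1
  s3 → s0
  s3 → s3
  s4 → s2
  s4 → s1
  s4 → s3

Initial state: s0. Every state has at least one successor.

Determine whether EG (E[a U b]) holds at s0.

Yes

States satisfying E[a U b]: {s0, s2, s3, s4}.
States satisfying EG (E[a U b]): {s0, s2, s3, s4}.
s0 ∈ Sat(EG (E[a U b])).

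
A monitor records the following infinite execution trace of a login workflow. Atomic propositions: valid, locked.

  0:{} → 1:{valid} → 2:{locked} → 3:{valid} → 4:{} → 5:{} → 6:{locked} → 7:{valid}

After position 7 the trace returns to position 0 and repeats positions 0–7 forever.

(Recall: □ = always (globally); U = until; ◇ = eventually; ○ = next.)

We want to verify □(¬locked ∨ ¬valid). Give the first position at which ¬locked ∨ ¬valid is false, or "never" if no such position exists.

¬locked ∨ ¬valid holds at every position 0..7, and those are all the positions the trace ever visits, so the invariant □(¬locked ∨ ¬valid) is never violated.

never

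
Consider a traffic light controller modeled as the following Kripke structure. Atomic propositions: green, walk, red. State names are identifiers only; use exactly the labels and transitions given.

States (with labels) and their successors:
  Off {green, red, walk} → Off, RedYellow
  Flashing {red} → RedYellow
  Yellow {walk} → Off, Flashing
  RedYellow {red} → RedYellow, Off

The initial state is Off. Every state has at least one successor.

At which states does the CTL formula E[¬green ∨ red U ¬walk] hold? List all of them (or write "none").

States satisfying ¬green ∨ red: {Off, Flashing, Yellow, RedYellow}.
States satisfying ¬walk: {Flashing, RedYellow}.
States satisfying E[¬green ∨ red U ¬walk]: {Off, Flashing, Yellow, RedYellow}.

{Off, Flashing, Yellow, RedYellow}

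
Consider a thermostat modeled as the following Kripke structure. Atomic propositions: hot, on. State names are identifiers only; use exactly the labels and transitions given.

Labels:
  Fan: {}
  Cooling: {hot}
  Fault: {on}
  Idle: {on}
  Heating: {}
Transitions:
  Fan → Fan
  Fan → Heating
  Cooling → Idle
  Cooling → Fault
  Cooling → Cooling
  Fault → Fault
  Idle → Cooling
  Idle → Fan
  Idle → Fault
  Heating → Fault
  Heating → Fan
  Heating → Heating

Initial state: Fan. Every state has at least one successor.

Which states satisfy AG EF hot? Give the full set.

States satisfying EF hot: {Cooling, Idle}.
States satisfying AG EF hot: ∅.

none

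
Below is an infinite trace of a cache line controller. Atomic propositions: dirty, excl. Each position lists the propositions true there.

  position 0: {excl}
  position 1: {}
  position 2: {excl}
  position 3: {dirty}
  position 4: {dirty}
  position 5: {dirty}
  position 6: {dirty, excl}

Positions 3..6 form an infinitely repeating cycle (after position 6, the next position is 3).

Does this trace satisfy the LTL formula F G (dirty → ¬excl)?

No

G (dirty → ¬excl) is false at every position 0..6, so it never becomes true and F G (dirty → ¬excl) fails.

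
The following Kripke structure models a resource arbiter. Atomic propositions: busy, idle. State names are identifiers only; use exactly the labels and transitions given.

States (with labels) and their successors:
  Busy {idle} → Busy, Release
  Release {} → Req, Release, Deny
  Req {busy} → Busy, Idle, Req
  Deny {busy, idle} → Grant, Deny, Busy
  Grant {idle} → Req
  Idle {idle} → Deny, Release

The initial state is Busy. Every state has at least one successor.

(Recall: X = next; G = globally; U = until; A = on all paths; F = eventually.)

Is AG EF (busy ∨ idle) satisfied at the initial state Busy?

States satisfying EF (busy ∨ idle): {Busy, Release, Req, Deny, Grant, Idle}.
States satisfying AG EF (busy ∨ idle): {Busy, Release, Req, Deny, Grant, Idle}.
Every state reachable from Busy satisfies EF (busy ∨ idle).
Busy ∈ Sat(AG EF (busy ∨ idle)).

Satisfied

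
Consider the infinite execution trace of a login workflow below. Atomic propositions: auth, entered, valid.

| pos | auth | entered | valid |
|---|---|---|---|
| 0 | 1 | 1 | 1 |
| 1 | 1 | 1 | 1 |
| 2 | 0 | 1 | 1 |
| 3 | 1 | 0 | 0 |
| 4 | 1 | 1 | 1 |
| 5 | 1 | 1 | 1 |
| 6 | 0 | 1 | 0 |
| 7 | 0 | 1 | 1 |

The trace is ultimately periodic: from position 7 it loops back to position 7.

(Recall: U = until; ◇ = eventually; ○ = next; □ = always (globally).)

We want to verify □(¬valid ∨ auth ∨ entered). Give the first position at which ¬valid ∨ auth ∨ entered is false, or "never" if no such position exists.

¬valid ∨ auth ∨ entered holds at every position 0..7, and those are all the positions the trace ever visits, so the invariant □(¬valid ∨ auth ∨ entered) is never violated.

never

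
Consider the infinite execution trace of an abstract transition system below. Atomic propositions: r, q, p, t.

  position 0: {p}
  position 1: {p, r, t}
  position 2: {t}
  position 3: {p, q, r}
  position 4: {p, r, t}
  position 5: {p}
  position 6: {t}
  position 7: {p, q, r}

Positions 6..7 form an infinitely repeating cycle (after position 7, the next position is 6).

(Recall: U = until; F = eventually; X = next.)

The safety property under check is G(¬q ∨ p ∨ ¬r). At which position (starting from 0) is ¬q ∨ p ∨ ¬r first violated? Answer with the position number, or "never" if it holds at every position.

never

¬q ∨ p ∨ ¬r holds at every position 0..7, and those are all the positions the trace ever visits, so the invariant G(¬q ∨ p ∨ ¬r) is never violated.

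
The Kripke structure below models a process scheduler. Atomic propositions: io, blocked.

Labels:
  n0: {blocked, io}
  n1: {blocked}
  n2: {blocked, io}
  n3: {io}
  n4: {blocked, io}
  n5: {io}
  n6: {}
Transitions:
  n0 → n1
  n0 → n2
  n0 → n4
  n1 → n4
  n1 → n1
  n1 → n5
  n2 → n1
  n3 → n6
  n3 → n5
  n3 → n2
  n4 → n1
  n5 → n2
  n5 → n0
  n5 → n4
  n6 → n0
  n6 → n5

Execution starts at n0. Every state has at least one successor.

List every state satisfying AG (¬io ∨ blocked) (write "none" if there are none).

States satisfying ¬io ∨ blocked: {n0, n1, n2, n4, n6}.
States satisfying AG (¬io ∨ blocked): ∅.

none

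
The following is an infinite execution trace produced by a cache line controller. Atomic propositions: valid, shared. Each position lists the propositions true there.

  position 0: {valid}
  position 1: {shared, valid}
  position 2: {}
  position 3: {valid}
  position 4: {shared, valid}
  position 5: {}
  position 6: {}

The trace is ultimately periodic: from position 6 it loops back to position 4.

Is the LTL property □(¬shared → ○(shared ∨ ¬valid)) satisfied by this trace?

¬shared → ○(shared ∨ ¬valid) must hold at every position from 0 onward. It fails at position 2, so □(¬shared → ○(shared ∨ ¬valid)) is false.
Positions where ¬shared holds: 0, 2, 3, 5, 6.
Check ○(shared ∨ ¬valid) at each: 0→ok, 2→fails, 3→ok, 5→ok, 6→ok.

Does not hold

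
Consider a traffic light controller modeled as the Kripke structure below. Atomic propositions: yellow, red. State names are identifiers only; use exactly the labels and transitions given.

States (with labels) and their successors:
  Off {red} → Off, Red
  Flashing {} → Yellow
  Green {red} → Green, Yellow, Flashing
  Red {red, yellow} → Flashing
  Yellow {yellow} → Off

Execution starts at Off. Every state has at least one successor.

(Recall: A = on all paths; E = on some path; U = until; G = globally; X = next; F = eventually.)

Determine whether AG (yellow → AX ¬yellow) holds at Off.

States satisfying yellow → AX ¬yellow: {Off, Flashing, Green, Red, Yellow}.
States satisfying AG (yellow → AX ¬yellow): {Off, Flashing, Green, Red, Yellow}.
Every state reachable from Off satisfies yellow → AX ¬yellow.
Off ∈ Sat(AG (yellow → AX ¬yellow)).

Holds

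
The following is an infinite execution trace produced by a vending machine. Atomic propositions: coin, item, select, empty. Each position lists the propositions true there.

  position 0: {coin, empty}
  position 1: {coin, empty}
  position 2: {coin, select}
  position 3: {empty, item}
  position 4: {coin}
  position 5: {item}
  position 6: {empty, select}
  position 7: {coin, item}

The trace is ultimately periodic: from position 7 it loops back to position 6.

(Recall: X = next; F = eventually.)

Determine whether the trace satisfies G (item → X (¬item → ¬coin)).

item → X (¬item → ¬coin) must hold at every position from 0 onward. It fails at position 3, so G (item → X (¬item → ¬coin)) is false.
Positions where item holds: 3, 5, 7.
Check X (¬item → ¬coin) at each: 3→fails, 5→ok, 7→ok.

Does not hold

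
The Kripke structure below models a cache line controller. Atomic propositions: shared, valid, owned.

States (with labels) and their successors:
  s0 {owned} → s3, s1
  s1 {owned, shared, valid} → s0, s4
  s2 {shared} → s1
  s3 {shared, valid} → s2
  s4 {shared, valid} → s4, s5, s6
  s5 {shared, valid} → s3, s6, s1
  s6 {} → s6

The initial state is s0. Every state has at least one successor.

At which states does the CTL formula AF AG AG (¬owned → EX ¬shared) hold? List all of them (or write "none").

States satisfying AG AG (¬owned → EX ¬shared): {s6}.
States satisfying AF AG AG (¬owned → EX ¬shared): {s6}.

{s6}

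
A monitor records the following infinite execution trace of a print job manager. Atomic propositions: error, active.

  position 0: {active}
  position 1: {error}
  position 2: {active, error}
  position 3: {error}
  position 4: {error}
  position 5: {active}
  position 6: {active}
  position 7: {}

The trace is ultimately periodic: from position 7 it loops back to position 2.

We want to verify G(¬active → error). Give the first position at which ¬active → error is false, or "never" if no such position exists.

Check ¬active → error at each position in order: 0 ✓, 1 ✓, 2 ✓, 3 ✓, 4 ✓, 5 ✓, 6 ✓.
At position 7 the labels are {}, so ¬active → error is false there. This is the first violation.

7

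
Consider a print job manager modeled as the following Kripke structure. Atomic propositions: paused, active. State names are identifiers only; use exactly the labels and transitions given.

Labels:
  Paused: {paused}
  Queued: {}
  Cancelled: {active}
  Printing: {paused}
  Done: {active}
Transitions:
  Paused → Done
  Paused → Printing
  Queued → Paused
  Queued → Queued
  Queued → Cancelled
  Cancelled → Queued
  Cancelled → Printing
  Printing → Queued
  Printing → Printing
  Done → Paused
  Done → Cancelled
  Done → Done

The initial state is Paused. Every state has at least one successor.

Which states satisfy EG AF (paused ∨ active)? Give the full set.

{Paused, Cancelled, Printing, Done}

States satisfying AF (paused ∨ active): {Paused, Cancelled, Printing, Done}.
States satisfying EG AF (paused ∨ active): {Paused, Cancelled, Printing, Done}.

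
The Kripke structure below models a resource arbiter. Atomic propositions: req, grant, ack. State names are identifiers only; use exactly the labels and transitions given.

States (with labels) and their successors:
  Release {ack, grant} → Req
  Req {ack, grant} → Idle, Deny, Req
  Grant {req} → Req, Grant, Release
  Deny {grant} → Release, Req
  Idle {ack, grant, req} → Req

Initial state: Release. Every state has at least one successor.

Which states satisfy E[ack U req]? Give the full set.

{Release, Req, Grant, Idle}

States satisfying ack: {Release, Req, Idle}.
States satisfying req: {Grant, Idle}.
States satisfying E[ack U req]: {Release, Req, Grant, Idle}.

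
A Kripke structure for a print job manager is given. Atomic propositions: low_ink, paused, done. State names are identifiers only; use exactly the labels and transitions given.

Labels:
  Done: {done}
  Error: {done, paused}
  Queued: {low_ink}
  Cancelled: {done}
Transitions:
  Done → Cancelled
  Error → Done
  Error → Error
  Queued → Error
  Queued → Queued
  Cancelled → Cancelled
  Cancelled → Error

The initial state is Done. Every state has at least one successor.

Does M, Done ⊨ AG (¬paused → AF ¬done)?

No

States satisfying ¬paused → AF ¬done: {Error, Queued}.
States satisfying AG (¬paused → AF ¬done): ∅.
Cancelled is reachable from Done and violates ¬paused → AF ¬done, so AG fails at Done.
Done ∉ Sat(AG (¬paused → AF ¬done)).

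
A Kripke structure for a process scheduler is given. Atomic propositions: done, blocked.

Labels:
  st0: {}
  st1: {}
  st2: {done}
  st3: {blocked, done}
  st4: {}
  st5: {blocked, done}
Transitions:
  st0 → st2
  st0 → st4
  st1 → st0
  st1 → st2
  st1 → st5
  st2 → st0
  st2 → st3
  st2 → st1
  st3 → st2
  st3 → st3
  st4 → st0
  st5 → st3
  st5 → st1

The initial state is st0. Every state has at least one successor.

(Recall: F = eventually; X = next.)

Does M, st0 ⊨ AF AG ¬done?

Does not hold

States satisfying AG ¬done: ∅.
States satisfying AF AG ¬done: ∅.
There is a path from st0 along which AG ¬done never holds.
st0 ∉ Sat(AF AG ¬done).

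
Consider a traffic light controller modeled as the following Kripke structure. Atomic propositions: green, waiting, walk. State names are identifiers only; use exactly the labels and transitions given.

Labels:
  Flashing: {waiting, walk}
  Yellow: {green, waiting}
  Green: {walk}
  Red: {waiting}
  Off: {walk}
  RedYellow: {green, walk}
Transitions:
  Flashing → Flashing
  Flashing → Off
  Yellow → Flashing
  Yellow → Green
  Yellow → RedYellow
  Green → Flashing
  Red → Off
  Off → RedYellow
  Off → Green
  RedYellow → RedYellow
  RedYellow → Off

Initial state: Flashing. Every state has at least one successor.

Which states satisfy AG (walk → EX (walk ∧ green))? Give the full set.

States satisfying walk → EX (walk ∧ green): {Yellow, Red, Off, RedYellow}.
States satisfying AG (walk → EX (walk ∧ green)): ∅.

none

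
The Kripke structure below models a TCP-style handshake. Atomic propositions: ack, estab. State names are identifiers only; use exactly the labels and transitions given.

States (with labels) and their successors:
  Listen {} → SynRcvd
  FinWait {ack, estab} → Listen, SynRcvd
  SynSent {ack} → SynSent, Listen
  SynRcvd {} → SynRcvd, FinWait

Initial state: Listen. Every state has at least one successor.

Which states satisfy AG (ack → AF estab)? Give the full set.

States satisfying ack → AF estab: {Listen, FinWait, SynRcvd}.
States satisfying AG (ack → AF estab): {Listen, FinWait, SynRcvd}.

{Listen, FinWait, SynRcvd}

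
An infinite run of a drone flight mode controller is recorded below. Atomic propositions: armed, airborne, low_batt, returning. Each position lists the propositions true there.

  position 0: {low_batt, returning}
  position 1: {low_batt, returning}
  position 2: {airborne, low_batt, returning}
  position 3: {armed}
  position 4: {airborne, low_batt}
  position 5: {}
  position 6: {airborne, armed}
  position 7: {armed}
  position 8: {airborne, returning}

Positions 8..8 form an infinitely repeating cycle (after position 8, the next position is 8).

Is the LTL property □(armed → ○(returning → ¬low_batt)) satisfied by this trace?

Satisfied

armed → ○(returning → ¬low_batt) holds at every position 0..8, and those are all positions ever visited, so □(armed → ○(returning → ¬low_batt)) holds.
Positions where armed holds: 3, 6, 7.
Check ○(returning → ¬low_batt) at each: 3→ok, 6→ok, 7→ok.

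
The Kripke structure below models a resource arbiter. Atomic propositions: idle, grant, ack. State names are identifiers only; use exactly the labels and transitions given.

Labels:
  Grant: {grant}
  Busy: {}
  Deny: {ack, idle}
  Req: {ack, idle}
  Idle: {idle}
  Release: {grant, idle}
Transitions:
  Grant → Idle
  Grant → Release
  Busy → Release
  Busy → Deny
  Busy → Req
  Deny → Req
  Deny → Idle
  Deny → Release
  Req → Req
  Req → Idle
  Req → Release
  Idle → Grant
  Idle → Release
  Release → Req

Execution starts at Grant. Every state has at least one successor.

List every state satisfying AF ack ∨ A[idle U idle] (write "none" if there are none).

{Busy, Deny, Req, Idle, Release}

States satisfying ack: {Deny, Req}.
States satisfying AF ack: {Busy, Deny, Req, Release}.
States satisfying idle: {Deny, Req, Idle, Release}.
States satisfying A[idle U idle]: {Deny, Req, Idle, Release}.
States satisfying AF ack ∨ A[idle U idle]: {Busy, Deny, Req, Idle, Release}.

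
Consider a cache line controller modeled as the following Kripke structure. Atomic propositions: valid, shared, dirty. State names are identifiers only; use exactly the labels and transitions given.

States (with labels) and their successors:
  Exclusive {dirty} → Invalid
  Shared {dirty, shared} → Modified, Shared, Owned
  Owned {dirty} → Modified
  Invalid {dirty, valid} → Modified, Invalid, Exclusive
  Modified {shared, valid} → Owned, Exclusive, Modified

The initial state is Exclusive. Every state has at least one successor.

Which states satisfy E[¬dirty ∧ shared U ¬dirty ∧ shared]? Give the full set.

States satisfying ¬dirty ∧ shared: {Modified}.
States satisfying E[¬dirty ∧ shared U ¬dirty ∧ shared]: {Modified}.

{Modified}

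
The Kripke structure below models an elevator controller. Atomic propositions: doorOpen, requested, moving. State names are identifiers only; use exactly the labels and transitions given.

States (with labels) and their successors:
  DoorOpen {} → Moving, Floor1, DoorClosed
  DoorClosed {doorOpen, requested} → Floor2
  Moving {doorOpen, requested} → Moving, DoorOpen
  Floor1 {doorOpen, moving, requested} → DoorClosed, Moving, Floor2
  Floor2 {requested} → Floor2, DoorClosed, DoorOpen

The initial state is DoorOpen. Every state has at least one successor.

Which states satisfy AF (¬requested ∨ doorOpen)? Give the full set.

States satisfying ¬requested ∨ doorOpen: {DoorOpen, DoorClosed, Moving, Floor1}.
States satisfying AF (¬requested ∨ doorOpen): {DoorOpen, DoorClosed, Moving, Floor1}.

{DoorOpen, DoorClosed, Moving, Floor1}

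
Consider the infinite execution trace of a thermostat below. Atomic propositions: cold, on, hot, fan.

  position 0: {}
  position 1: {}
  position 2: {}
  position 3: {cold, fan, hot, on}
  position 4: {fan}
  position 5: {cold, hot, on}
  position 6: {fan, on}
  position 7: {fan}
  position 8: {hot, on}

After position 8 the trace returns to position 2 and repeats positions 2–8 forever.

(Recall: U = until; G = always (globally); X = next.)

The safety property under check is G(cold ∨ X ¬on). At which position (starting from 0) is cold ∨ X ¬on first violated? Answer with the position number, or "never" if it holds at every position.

Check cold ∨ X ¬on at each position in order: 0 ✓, 1 ✓.
At position 2 the labels are {} and the next position 3 has {cold, fan, hot, on}, so cold ∨ X ¬on is false there. This is the first violation.

2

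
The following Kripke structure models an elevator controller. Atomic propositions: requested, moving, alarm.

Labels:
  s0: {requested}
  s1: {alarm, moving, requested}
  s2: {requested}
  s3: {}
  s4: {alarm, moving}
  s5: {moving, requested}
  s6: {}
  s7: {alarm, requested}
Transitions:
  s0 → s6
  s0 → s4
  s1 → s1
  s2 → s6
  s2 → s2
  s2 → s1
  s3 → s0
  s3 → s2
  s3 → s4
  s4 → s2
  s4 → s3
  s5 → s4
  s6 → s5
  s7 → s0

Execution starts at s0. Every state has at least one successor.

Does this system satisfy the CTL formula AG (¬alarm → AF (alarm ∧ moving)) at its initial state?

Does not hold

States satisfying ¬alarm → AF (alarm ∧ moving): {s0, s1, s4, s5, s6, s7}.
States satisfying AG (¬alarm → AF (alarm ∧ moving)): {s1}.
s2 is reachable from s0 and violates ¬alarm → AF (alarm ∧ moving), so AG fails at s0.
s0 ∉ Sat(AG (¬alarm → AF (alarm ∧ moving))).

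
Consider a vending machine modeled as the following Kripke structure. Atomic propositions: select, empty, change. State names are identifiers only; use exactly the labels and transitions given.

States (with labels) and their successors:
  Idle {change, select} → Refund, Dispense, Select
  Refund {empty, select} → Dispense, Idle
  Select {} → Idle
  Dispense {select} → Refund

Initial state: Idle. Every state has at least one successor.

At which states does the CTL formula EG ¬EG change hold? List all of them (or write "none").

States satisfying ¬EG change: {Idle, Refund, Select, Dispense}.
States satisfying EG ¬EG change: {Idle, Refund, Select, Dispense}.

{Idle, Refund, Select, Dispense}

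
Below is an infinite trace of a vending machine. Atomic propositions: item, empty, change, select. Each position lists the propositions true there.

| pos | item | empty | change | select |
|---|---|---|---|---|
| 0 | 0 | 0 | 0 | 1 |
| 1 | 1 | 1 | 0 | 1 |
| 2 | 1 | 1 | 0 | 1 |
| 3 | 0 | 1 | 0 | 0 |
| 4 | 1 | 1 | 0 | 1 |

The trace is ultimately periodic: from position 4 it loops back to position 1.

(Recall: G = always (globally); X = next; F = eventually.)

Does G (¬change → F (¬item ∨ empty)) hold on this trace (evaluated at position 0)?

Satisfied

¬change → F (¬item ∨ empty) holds at every position 0..4, and those are all positions ever visited, so G (¬change → F (¬item ∨ empty)) holds.
Positions where ¬change holds: 0, 1, 2, 3, 4.
Check F (¬item ∨ empty) at each: 0→ok, 1→ok, 2→ok, 3→ok, 4→ok.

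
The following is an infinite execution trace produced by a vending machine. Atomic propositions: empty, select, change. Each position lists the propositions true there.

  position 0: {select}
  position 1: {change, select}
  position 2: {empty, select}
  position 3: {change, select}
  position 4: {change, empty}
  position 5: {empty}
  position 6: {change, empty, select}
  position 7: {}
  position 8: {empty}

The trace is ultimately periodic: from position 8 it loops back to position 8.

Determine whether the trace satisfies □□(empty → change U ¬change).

Holds

□(empty → change U ¬change) holds at every position 0..8, and those are all positions ever visited, so □□(empty → change U ¬change) holds.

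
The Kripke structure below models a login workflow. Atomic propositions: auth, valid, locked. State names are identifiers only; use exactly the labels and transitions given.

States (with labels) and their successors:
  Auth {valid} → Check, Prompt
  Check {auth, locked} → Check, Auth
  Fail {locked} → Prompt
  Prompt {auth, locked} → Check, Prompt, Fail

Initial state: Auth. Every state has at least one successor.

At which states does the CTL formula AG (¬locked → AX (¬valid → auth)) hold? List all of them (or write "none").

States satisfying ¬locked → AX (¬valid → auth): {Auth, Check, Fail, Prompt}.
States satisfying AG (¬locked → AX (¬valid → auth)): {Auth, Check, Fail, Prompt}.

{Auth, Check, Fail, Prompt}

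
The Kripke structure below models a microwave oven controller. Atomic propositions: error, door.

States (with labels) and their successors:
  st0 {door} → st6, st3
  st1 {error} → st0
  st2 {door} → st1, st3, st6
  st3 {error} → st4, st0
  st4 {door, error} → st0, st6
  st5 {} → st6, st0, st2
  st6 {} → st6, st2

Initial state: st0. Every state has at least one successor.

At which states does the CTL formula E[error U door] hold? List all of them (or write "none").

States satisfying error: {st1, st3, st4}.
States satisfying door: {st0, st2, st4}.
States satisfying E[error U door]: {st0, st1, st2, st3, st4}.

{st0, st1, st2, st3, st4}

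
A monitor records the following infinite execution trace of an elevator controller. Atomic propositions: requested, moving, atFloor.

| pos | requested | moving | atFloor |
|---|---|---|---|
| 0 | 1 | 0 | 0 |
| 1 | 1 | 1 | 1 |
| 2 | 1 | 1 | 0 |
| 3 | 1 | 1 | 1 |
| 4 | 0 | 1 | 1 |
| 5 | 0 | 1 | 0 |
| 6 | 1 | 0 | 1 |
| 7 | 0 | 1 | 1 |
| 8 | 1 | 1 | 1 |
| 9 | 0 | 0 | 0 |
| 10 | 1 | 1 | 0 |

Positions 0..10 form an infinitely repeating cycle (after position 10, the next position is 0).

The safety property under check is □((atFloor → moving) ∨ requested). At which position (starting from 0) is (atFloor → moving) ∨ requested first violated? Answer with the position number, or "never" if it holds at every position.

(atFloor → moving) ∨ requested holds at every position 0..10, and those are all the positions the trace ever visits, so the invariant □((atFloor → moving) ∨ requested) is never violated.

never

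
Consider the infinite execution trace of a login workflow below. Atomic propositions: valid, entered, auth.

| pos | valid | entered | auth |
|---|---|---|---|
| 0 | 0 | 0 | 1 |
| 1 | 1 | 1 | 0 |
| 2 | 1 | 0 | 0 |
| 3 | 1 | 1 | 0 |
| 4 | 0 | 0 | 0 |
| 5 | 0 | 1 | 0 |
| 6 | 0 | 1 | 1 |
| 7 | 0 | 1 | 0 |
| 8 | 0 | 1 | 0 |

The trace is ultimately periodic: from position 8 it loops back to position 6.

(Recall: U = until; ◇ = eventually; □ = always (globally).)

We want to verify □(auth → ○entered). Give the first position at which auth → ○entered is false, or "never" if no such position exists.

auth → ○entered holds at every position 0..8, and those are all the positions the trace ever visits, so the invariant □(auth → ○entered) is never violated.

never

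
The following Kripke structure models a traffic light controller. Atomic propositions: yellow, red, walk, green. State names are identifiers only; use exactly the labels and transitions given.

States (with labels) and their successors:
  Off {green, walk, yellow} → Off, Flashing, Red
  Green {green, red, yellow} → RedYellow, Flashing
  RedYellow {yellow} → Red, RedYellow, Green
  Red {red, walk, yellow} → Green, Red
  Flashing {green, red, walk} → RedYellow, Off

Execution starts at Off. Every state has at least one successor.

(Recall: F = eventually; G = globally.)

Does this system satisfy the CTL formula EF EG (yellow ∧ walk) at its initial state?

Holds

States satisfying EG (yellow ∧ walk): {Off, Red}.
States satisfying EF EG (yellow ∧ walk): {Off, Green, RedYellow, Red, Flashing}.
Some path from Off reaches a state where EG (yellow ∧ walk) holds.
Off ∈ Sat(EF EG (yellow ∧ walk)).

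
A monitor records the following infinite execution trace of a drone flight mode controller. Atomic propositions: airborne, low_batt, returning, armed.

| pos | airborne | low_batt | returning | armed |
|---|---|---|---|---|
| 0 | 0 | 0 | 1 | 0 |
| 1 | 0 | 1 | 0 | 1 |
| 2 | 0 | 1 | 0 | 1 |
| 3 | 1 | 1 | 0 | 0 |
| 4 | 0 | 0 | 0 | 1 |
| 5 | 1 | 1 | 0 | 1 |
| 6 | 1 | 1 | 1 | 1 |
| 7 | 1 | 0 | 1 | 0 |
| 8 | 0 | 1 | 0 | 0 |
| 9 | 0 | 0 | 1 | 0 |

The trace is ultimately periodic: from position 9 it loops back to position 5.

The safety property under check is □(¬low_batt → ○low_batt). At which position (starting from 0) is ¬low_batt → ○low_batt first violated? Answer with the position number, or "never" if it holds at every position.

¬low_batt → ○low_batt holds at every position 0..9, and those are all the positions the trace ever visits, so the invariant □(¬low_batt → ○low_batt) is never violated.

never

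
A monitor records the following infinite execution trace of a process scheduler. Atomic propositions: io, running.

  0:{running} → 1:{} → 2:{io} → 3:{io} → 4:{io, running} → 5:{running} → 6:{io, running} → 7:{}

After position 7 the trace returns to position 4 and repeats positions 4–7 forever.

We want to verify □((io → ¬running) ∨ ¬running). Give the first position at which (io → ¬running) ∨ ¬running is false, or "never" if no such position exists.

Check (io → ¬running) ∨ ¬running at each position in order: 0 ✓, 1 ✓, 2 ✓, 3 ✓.
At position 4 the labels are {io, running}, so (io → ¬running) ∨ ¬running is false there. This is the first violation.

4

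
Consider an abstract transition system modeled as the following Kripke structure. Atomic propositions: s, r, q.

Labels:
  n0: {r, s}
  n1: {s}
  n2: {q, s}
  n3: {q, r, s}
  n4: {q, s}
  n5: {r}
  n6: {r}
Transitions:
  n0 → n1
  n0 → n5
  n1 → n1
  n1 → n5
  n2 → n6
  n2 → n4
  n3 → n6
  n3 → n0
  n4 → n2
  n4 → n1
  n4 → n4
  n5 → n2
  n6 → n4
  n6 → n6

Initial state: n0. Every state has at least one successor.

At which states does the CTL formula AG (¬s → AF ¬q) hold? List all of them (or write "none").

{n0, n1, n2, n3, n4, n5, n6}

States satisfying ¬s → AF ¬q: {n0, n1, n2, n3, n4, n5, n6}.
States satisfying AG (¬s → AF ¬q): {n0, n1, n2, n3, n4, n5, n6}.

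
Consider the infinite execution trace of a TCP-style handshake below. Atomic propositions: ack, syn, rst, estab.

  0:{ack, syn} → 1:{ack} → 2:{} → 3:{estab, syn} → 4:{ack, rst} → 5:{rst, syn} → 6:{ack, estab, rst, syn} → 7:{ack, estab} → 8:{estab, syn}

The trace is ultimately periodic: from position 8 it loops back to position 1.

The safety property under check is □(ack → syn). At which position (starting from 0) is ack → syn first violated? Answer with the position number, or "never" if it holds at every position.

1

Check ack → syn at each position in order: 0 ✓.
At position 1 the labels are {ack}, so ack → syn is false there. This is the first violation.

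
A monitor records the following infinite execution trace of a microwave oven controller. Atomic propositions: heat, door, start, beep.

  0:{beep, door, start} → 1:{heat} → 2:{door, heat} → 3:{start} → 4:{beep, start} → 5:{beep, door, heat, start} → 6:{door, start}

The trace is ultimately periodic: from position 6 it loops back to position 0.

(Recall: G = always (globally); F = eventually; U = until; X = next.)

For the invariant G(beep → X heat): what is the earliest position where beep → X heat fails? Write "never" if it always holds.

Check beep → X heat at each position in order: 0 ✓, 1 ✓, 2 ✓, 3 ✓, 4 ✓.
At position 5 the labels are {beep, door, heat, start} and the next position 6 has {door, start}, so beep → X heat is false there. This is the first violation.

5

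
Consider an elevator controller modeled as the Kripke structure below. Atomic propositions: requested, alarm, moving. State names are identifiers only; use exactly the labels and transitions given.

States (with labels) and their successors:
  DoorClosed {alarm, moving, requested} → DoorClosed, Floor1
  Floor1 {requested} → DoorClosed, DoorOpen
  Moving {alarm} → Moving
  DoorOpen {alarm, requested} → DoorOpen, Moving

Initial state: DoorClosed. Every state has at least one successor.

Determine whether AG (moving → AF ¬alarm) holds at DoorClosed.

Does not hold

States satisfying moving → AF ¬alarm: {Floor1, Moving, DoorOpen}.
States satisfying AG (moving → AF ¬alarm): {Moving, DoorOpen}.
DoorClosed is reachable from DoorClosed and violates moving → AF ¬alarm, so AG fails at DoorClosed.
DoorClosed ∉ Sat(AG (moving → AF ¬alarm)).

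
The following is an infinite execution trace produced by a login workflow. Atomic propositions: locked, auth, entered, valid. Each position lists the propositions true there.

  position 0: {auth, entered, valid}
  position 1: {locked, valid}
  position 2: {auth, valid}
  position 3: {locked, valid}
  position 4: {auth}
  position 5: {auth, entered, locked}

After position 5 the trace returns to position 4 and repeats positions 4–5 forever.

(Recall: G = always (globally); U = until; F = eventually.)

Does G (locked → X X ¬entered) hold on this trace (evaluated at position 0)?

locked → X X ¬entered must hold at every position from 0 onward. It fails at position 3, so G (locked → X X ¬entered) is false.
Positions where locked holds: 1, 3, 5.
Check X X ¬entered at each: 1→ok, 3→fails, 5→fails.

No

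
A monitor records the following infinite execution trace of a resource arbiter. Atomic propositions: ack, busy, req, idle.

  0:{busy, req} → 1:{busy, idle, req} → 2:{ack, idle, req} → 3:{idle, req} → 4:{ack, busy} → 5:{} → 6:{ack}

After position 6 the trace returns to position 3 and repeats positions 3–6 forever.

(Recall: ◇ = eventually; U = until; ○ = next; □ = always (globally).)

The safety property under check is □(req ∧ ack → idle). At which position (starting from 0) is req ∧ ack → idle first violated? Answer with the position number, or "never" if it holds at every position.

never

req ∧ ack → idle holds at every position 0..6, and those are all the positions the trace ever visits, so the invariant □(req ∧ ack → idle) is never violated.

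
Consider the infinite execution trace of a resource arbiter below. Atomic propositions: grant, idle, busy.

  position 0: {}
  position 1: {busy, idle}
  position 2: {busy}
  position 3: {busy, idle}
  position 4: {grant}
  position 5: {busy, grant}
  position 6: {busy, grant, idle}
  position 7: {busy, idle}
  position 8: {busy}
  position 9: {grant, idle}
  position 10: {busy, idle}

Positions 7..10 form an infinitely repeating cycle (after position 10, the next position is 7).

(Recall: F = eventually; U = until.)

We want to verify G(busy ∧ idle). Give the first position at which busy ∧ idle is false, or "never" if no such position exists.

0

At position 0 the labels are {}, so busy ∧ idle is false there. This is the first violation.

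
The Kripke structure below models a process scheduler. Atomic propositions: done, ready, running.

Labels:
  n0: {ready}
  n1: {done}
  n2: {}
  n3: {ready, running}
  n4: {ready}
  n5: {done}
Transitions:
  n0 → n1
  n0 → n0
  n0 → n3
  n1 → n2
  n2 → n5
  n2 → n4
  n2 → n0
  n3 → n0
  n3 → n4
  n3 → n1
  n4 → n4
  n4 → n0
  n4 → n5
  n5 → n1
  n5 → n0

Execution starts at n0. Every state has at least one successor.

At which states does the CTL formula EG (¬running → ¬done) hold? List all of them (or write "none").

{n0, n2, n3, n4}

States satisfying ¬running → ¬done: {n0, n2, n3, n4}.
States satisfying EG (¬running → ¬done): {n0, n2, n3, n4}.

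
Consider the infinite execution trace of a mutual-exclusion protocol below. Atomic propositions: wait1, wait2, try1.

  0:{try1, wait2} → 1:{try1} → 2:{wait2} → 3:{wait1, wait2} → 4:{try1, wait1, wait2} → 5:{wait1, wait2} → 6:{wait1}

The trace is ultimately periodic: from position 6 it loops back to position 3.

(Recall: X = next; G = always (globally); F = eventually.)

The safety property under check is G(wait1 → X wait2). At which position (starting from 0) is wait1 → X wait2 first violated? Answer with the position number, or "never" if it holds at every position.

5

Check wait1 → X wait2 at each position in order: 0 ✓, 1 ✓, 2 ✓, 3 ✓, 4 ✓.
At position 5 the labels are {wait1, wait2} and the next position 6 has {wait1}, so wait1 → X wait2 is false there. This is the first violation.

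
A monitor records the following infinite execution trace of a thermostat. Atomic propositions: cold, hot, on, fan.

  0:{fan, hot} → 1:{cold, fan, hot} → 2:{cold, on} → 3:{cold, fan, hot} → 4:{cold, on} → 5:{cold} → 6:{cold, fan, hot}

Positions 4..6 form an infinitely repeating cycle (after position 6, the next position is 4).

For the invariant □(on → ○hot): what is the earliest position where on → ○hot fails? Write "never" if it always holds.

Check on → ○hot at each position in order: 0 ✓, 1 ✓, 2 ✓, 3 ✓.
At position 4 the labels are {cold, on} and the next position 5 has {cold}, so on → ○hot is false there. This is the first violation.

4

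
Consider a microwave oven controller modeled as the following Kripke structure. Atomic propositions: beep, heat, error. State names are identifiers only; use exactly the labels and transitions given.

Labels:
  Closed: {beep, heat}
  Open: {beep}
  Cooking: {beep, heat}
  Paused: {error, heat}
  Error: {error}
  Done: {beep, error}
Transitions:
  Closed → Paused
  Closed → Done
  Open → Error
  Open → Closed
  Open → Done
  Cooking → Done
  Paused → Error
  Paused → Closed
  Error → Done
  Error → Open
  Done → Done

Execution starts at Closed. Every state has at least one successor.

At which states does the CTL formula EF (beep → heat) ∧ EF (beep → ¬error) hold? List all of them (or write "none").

States satisfying beep → heat: {Closed, Cooking, Paused, Error}.
States satisfying EF (beep → heat): {Closed, Open, Cooking, Paused, Error}.
States satisfying beep → ¬error: {Closed, Open, Cooking, Paused, Error}.
States satisfying EF (beep → ¬error): {Closed, Open, Cooking, Paused, Error}.
States satisfying EF (beep → heat) ∧ EF (beep → ¬error): {Closed, Open, Cooking, Paused, Error}.

{Closed, Open, Cooking, Paused, Error}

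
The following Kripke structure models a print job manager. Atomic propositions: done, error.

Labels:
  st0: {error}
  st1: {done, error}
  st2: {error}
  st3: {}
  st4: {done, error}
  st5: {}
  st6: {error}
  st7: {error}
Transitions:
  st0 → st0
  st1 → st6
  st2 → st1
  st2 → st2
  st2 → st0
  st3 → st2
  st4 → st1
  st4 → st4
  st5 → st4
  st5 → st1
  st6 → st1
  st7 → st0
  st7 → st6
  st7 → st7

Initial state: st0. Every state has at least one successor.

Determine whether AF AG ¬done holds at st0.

Holds

States satisfying AG ¬done: {st0}.
States satisfying AF AG ¬done: {st0}.
st0 ∈ Sat(AF AG ¬done).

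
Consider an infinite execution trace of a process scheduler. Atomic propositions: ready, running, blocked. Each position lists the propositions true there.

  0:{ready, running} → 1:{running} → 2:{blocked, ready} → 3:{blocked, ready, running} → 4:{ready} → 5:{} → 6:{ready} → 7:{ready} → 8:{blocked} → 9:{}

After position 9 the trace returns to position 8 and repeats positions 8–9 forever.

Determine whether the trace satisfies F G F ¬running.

Holds

G F ¬running holds at position 0, which is reachable from 0, so F G F ¬running holds.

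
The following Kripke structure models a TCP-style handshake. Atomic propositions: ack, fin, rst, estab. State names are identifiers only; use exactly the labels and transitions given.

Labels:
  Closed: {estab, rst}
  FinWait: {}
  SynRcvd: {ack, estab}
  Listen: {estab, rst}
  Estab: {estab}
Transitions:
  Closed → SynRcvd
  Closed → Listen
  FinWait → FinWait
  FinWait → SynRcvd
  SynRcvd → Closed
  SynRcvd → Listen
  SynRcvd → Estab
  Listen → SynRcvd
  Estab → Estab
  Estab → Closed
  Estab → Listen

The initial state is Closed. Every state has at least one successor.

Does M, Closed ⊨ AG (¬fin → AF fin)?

No

States satisfying ¬fin → AF fin: ∅.
States satisfying AG (¬fin → AF fin): ∅.
Closed is reachable from Closed and violates ¬fin → AF fin, so AG fails at Closed.
Closed ∉ Sat(AG (¬fin → AF fin)).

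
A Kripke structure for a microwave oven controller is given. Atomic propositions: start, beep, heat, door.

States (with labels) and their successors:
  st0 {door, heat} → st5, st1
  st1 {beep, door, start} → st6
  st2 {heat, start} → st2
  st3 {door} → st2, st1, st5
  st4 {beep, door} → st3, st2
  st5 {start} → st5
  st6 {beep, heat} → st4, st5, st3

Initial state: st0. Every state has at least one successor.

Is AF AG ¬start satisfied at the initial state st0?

Violated

States satisfying AG ¬start: ∅.
States satisfying AF AG ¬start: ∅.
There is a path from st0 along which AG ¬start never holds.
st0 ∉ Sat(AF AG ¬start).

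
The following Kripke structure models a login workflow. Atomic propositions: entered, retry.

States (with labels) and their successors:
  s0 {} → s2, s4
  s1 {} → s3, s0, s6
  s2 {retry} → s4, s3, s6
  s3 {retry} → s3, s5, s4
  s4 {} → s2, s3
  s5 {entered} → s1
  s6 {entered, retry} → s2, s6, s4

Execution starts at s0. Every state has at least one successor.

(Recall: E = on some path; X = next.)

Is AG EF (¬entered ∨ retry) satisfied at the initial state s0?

Satisfied

States satisfying EF (¬entered ∨ retry): {s0, s1, s2, s3, s4, s5, s6}.
States satisfying AG EF (¬entered ∨ retry): {s0, s1, s2, s3, s4, s5, s6}.
Every state reachable from s0 satisfies EF (¬entered ∨ retry).
s0 ∈ Sat(AG EF (¬entered ∨ retry)).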